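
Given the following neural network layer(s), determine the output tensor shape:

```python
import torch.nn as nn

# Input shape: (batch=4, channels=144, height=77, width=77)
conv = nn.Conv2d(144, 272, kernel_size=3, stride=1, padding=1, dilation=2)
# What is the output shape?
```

Input: (4, 144, 77, 77) -> Output: (4, 272, 75, 75)

Answer: (4, 272, 75, 75)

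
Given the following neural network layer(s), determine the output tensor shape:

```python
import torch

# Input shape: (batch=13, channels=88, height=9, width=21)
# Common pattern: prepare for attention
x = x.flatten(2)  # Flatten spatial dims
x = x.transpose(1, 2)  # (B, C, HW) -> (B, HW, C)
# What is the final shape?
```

Input: (13, 88, 9, 21) -> after flatten(2): (13, 88, 189) -> Output: (13, 189, 88)

Answer: (13, 189, 88)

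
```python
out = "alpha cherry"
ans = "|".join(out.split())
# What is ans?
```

Trace:
`out = "alpha cherry"` → out = 'alpha cherry'
`ans = "|".join(out.split())` → ans = 'alpha|cherry'
So ans = 'alpha|cherry'

Answer: 'alpha|cherry'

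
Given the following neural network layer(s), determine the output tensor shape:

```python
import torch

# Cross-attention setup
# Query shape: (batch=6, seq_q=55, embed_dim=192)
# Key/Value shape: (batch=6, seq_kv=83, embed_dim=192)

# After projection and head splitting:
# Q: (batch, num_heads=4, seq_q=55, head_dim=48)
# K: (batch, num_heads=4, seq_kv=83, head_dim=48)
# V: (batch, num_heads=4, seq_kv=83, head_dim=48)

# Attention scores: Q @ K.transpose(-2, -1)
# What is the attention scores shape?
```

Input: (6, 55, 192) -> Output: (6, 4, 55, 83)

Answer: (6, 4, 55, 83)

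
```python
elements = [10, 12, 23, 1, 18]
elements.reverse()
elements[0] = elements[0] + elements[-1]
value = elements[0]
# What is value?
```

Trace:
`elements = [10, 12, 23, 1, 18]` → elements = [10, 12, 23, 1, 18]
`elements.reverse()` → elements = [18, 1, 23, 12, 10]
`elements[0] = elements[0] + elements[-1]` → elements = [28, 1, 23, 12, 10]
`value = elements[0]` → value = 28
So value = 28

Answer: 28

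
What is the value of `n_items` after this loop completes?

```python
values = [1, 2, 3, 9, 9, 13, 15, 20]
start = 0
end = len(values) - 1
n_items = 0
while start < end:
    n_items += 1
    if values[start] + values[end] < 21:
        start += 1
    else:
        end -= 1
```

Steps to find pair summing to 21
`n_items` takes the values: 0 → 1 → 2 → 3 → 4 → 5 → 6 → 7

Answer: 7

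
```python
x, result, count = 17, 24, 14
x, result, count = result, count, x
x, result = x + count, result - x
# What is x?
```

Trace:
`x, result, count = 17, 24, 14` → x = 17; result = 24; count = 14
`x, result, count = result, count, x` → x = 24; result = 14; count = 17
`x, result = x + count, result - x` → x = 41; result = -10
So x = 41

Answer: 41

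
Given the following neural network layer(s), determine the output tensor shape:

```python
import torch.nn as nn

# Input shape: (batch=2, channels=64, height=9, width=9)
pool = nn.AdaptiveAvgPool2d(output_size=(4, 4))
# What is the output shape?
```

Input: (2, 64, 9, 9) -> Output: (2, 64, 4, 4)

Answer: (2, 64, 4, 4)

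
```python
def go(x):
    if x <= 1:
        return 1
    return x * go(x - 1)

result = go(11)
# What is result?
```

go(11) = 11 * 10 * 9 * 8 * 7 * 6 * 5 * 4 * 3 * 2 * 1 = 39916800

Answer: 39916800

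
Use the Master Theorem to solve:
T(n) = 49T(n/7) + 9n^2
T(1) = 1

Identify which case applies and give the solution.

a=49, b=7, f(n)=9n^2. log_7(49) = 2. Since c=2 = 2, Case 2 applies: T(n) = Θ(n^log_b(a) · log n) = O(n^2 log n).

Answer: O(n^2 log n) - Case 2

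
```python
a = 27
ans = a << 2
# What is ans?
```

Trace:
`a = 27` → a = 27
`ans = a << 2` → ans = 108
So ans = 108

Answer: 108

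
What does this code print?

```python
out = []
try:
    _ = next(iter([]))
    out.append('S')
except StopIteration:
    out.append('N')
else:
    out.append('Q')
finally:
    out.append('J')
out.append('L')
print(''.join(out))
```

Execution trace: 'N' (except StopIteration) → 'J' (finally) → 'L' (after the try/except). Output: NJL

Answer: NJL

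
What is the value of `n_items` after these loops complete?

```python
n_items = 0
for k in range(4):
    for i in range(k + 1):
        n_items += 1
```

Triangle: 1 + 2 + ... + 4
`n_items` takes the values: 0 → 1 → 2 → 3 → 4 → 5 → 6 → 7 → 8 → 9 → 10

Answer: 10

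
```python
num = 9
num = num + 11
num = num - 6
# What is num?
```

Trace:
`num = 9` → num = 9
`num = num + 11` → num = 20
`num = num - 6` → num = 14
So num = 14

Answer: 14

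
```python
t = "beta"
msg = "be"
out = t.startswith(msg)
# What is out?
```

Trace:
`t = "beta"` → t = 'beta'
`msg = "be"` → msg = 'be'
`out = t.startswith(msg)` → out = True
So out = True

Answer: True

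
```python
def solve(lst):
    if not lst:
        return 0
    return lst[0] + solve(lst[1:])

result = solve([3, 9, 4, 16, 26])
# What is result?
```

3 + 9 + 4 + 16 + 26 + 0 = 58

Answer: 58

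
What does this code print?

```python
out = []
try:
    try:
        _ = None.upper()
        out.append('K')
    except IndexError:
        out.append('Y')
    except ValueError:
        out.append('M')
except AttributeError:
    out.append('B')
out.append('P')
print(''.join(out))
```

Execution trace: 'B' (outer except AttributeError) → 'P' (after the try/except). Output: BP

Answer: BP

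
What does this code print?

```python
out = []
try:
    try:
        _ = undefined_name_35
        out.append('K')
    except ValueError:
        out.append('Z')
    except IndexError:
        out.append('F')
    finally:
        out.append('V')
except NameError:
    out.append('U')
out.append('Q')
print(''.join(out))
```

Execution trace: 'V' (finally) → 'U' (outer except NameError) → 'Q' (after the try/except). Output: VUQ

Answer: VUQ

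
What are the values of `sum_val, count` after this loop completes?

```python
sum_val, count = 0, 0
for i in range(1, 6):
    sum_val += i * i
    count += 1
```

Sum of squares and count
`sum_val, count` takes the values: (0, 0) → (1, 0) → (1, 1) → (5, 1) → (5, 2) → (14, 2) → (14, 3) → (30, 3) → (30, 4) → (55, 4) → (55, 5)

Answer: 55, 5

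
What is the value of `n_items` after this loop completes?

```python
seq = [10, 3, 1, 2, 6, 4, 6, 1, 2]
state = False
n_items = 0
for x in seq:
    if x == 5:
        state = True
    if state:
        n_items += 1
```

Count elements after first 5 in [10, 3, 1, 2, 6, 4, 6, 1, 2]
`n_items` takes the values: 0

Answer: 0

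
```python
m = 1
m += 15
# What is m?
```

Trace:
`m = 1` → m = 1
`m += 15` → m = 16
So m = 16

Answer: 16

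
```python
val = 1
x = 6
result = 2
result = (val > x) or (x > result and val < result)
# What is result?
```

Trace:
`val = 1` → val = 1
`x = 6` → x = 6
`result = 2` → result = 2
`result = (val > x) or (x > result and val < result)` → result = True
So result = True

Answer: True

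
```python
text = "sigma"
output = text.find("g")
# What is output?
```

Trace:
`text = "sigma"` → text = 'sigma'
`output = text.find("g")` → output = 2
So output = 2

Answer: 2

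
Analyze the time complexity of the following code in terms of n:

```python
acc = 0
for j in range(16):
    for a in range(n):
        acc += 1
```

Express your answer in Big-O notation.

Each loop level contributes: 1 × n. Multiplying the contributions gives O(n).

Answer: O(n)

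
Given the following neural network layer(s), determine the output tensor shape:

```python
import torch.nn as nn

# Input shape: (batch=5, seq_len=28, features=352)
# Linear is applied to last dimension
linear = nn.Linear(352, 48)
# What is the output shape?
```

Input: (5, 28, 352) -> Output: (5, 28, 48)

Answer: (5, 28, 48)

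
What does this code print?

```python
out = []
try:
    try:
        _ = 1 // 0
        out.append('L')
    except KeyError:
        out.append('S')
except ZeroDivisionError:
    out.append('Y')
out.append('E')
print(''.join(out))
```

Execution trace: 'Y' (outer except ZeroDivisionError) → 'E' (after the try/except). Output: YE

Answer: YE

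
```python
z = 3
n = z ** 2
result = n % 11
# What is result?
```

Trace:
`z = 3` → z = 3
`n = z ** 2` → n = 9
`result = n % 11` → result = 9
So result = 9

Answer: 9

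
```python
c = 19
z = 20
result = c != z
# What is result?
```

Trace:
`c = 19` → c = 19
`z = 20` → z = 20
`result = c != z` → result = True
So result = True

Answer: True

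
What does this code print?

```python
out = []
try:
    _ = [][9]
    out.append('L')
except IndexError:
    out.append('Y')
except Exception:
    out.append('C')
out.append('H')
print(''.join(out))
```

Execution trace: 'Y' (except IndexError) → 'H' (after the try/except). Output: YH

Answer: YH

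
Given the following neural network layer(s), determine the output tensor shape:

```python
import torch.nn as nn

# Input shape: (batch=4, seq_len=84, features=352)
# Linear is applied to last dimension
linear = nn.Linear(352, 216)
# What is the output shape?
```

Input: (4, 84, 352) -> Output: (4, 84, 216)

Answer: (4, 84, 216)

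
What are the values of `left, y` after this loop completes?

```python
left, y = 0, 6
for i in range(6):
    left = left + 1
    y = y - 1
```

left goes 0→6, y goes 6→0
`left, y` takes the values: (0, 6) → (1, 6) → (1, 5) → (2, 5) → (2, 4) → (3, 4) → (3, 3) → (4, 3) → (4, 2) → (5, 2) → (5, 1) → (6, 1) → (6, 0)

Answer: 6, 0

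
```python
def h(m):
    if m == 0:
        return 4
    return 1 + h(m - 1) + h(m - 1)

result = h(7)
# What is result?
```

h(m) = 1 + 2·h(m-1), h(0)=4. Closed form: (4+1)·2^7 - 1 = 639.

Answer: 639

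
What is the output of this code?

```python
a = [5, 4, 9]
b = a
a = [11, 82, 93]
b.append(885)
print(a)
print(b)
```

Key concept: rebinding vs mutation: a is rebound to a new list, b still points at the original.
Step by step:
`a = [5, 4, 9]` → a = [5, 4, 9]
`b = a` → b = [5, 4, 9] (same object as a)
`a = [11, 82, 93]` → a = [11, 82, 93]
`b.append(885)` → b = [5, 4, 9, 885]
`print(a)` → prints [11, 82, 93]
`print(b)` → prints [5, 4, 9, 885]

Answer:
[11, 82, 93]
[5, 4, 9, 885]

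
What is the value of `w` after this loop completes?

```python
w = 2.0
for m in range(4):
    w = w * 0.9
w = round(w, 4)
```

Exponential decay: 2.0 * 0.9^4
`w` takes the values: 2.0 → 1.8 → 1.62 → 1.458 → 1.3122

Answer: 1.3122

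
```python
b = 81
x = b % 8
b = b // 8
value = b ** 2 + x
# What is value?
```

Trace:
`b = 81` → b = 81
`x = b % 8` → x = 1
`b = b // 8` → b = 10
`value = b ** 2 + x` → value = 101
So value = 101

Answer: 101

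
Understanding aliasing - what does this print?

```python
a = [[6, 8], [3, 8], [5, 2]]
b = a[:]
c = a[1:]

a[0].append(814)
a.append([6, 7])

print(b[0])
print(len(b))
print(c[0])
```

Key concept: slice with nested mutation.
Step by step:
`a = [[6, 8], [3, 8], [5, 2]]` → a = [[6, 8], [3, 8], [5, 2]]
`b = a[:]` → b = [[6, 8], [3, 8], [5, 2]]
`c = a[1:]` → c = [[3, 8], [5, 2]]
`a[0].append(814)` → a = [[6, 8, 814], [3, 8], [5, 2]]; b = [[6, 8, 814], [3, 8], [5, 2]]
`a.append([6, 7])` → a = [[6, 8, 814], [3, 8], [5, 2], [6, 7]]
`print(b[0])` → prints [6, 8, 814]
`print(len(b))` → prints 3
`print(c[0])` → prints [3, 8]

Answer:
[6, 8, 814]
3
[3, 8]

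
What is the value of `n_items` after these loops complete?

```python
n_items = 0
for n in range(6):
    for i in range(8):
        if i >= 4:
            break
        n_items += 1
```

Inner breaks at 4, outer runs 6 times
`n_items` takes the values: 0 → 1 → 2 → 3 → 4 → 5 → 6 → 7 → 8 → 9 → 10 → 11 → 12 → 13 → 14 → 15 → 16 → 17 → 18 → 19 → 20 → 21 → 22 → 23 → 24

Answer: 24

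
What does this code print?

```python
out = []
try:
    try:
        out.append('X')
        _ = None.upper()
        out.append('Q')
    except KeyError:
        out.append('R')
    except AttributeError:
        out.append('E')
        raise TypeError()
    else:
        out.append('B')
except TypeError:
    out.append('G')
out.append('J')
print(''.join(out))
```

Execution trace: 'X' (try body) → 'E' (except AttributeError) → 'G' (outer except TypeError) → 'J' (after the try/except). Output: XEGJ

Answer: XEGJ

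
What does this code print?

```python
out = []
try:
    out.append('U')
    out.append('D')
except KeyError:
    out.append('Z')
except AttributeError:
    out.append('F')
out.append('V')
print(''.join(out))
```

Execution trace: 'U' (try body) → 'D' (try body, no exception) → 'V' (after the try/except). Output: UDV

Answer: UDV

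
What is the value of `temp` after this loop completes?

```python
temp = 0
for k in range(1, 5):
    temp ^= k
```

XOR of 1 to 4
`temp` takes the values: 0 → 1 → 3 → 0 → 4

Answer: 4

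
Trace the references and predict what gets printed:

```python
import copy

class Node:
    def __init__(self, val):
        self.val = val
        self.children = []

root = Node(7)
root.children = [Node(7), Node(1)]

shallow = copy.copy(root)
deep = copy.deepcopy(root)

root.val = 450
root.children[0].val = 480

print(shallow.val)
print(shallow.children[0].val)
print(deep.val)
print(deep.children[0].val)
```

Key concept: deep copy with custom objects.
Step by step:
`root = Node(7)` → root = Node(val=7, children=[])
`root.children = [Node(7), Node(1)]` → root = Node(val=7, children=[Node(val=7, children=[]), Node(val=1, children=[])])
`shallow = copy.copy(root)` → shallow = Node(val=7, children=[Node(val=7, children=[]), Node(val=1, children=[])])
`deep = copy.deepcopy(root)` → deep = Node(val=7, children=[Node(val=7, children=[]), Node(val=1, children=[])])
`root.val = 450` → root = Node(val=450, children=[Node(val=7, children=[]), Node(val=1, children=[])])
`root.children[0].val = 480` → root = Node(val=450, children=[Node(val=480, children=[]), Node(val=1, children=[])]); shallow = Node(val=7, children=[Node(val=480, children=[]), Node(val=1, children=[])])
`print(shallow.val)` → prints 7
`print(shallow.children[0].val)` → prints 480
`print(deep.val)` → prints 7
`print(deep.children[0].val)` → prints 7

Answer:
7
480
7
7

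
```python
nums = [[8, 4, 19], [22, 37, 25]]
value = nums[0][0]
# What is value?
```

Trace:
`nums = [[8, 4, 19], [22, 37, 25]]` → nums = [[8, 4, 19], [22, 37, 25]]
`value = nums[0][0]` → value = 8
So value = 8

Answer: 8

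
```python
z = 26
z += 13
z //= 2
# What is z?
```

Trace:
`z = 26` → z = 26
`z += 13` → z = 39
`z //= 2` → z = 19
So z = 19

Answer: 19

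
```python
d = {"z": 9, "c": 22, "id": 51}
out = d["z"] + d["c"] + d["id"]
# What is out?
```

Trace:
`d = {"z": 9, "c": 22, "id": 51}` → d = {'z': 9, 'c': 22, 'id': 51}
`out = d["z"] + d["c"] + d["id"]` → out = 82
So out = 82

Answer: 82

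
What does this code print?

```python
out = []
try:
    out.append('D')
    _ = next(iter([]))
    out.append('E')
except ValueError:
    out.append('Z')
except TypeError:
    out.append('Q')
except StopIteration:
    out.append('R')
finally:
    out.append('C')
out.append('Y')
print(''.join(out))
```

Execution trace: 'D' (try body) → 'R' (except StopIteration) → 'C' (finally) → 'Y' (after the try/except). Output: DRCY

Answer: DRCY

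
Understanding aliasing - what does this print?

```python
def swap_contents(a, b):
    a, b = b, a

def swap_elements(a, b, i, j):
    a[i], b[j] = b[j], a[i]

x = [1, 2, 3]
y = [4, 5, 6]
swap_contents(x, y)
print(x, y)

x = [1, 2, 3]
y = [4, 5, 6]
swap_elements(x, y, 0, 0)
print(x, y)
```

Key concept: parameter rebinding vs mutation.
Step by step:
`x = [1, 2, 3]` → x = [1, 2, 3]
`y = [4, 5, 6]` → y = [4, 5, 6]
`swap_contents(x, y)` → no visible change to tracked variables
`print(x, y)` → prints [1, 2, 3] [4, 5, 6]
`x = [1, 2, 3]` → x = [1, 2, 3]
`y = [4, 5, 6]` → y = [4, 5, 6]
`swap_elements(x, y, 0, 0)` → x = [4, 2, 3]; y = [1, 5, 6]
`print(x, y)` → prints [4, 2, 3] [1, 5, 6]

Answer:
[1, 2, 3] [4, 5, 6]
[4, 2, 3] [1, 5, 6]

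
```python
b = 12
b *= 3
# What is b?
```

Trace:
`b = 12` → b = 12
`b *= 3` → b = 36
So b = 36

Answer: 36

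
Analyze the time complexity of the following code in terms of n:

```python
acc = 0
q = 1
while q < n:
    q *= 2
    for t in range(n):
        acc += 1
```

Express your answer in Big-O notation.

Each loop level contributes: log n × n. Multiplying the contributions gives O(n log n).

Answer: O(n log n)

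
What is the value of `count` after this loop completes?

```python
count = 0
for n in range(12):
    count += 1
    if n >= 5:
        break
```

Loop breaks when n reaches 5, count is 6
`count` takes the values: 0 → 1 → 2 → 3 → 4 → 5 → 6

Answer: 6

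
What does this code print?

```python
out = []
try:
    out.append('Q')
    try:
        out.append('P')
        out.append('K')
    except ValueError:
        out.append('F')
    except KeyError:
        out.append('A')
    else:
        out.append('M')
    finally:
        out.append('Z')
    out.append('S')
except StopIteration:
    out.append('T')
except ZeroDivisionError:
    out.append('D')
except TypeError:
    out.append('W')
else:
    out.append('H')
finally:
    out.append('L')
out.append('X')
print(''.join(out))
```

Execution trace: 'Q' (try body) → 'P' (inner try body) → 'K' (inner try body, no exception) → 'M' (inner else) → 'Z' (inner finally) → 'S' (try body, no exception) → 'H' (else) → 'L' (finally) → 'X' (after the try/except). Output: QPKMZSHLX

Answer: QPKMZSHLX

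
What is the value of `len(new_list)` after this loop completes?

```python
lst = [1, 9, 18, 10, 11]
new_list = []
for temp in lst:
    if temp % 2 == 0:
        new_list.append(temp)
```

Count even numbers in [1, 9, 18, 10, 11]
`new_list` takes the values: [] → [18] → [18, 10]
So `len(new_list)` = 2

Answer: 2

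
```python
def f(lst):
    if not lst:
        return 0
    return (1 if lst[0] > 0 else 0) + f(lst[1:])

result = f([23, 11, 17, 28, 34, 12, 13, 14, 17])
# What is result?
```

Count of positive elements in [23, 11, 17, 28, 34, 12, 13, 14, 17] = 9

Answer: 9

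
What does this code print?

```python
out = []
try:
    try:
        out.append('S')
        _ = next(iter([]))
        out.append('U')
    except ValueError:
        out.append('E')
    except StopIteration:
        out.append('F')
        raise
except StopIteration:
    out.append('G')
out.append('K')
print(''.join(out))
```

Execution trace: 'S' (inner try body) → 'F' (inner except StopIteration) → 'G' (outer except StopIteration) → 'K' (after the try/except). Output: SFGK

Answer: SFGK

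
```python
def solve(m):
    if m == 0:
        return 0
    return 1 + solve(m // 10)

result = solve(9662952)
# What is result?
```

Count of digits of 9662952: 7

Answer: 7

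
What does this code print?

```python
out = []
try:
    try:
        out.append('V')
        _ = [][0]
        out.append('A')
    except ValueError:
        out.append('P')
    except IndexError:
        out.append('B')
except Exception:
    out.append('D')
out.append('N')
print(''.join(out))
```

Execution trace: 'V' (inner try body) → 'B' (inner except IndexError) → 'N' (after the try/except). Output: VBN

Answer: VBN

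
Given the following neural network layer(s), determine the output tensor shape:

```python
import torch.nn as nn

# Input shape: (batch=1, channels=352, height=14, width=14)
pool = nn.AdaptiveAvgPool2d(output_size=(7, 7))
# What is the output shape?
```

Input: (1, 352, 14, 14) -> Output: (1, 352, 7, 7)

Answer: (1, 352, 7, 7)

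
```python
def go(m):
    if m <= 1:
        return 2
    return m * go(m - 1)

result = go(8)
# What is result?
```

go(8) = 8 * 7 * 6 * 5 * 4 * 3 * 2 * 2 = 80640

Answer: 80640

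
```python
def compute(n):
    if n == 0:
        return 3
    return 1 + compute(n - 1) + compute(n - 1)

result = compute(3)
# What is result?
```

compute(n) = 1 + 2·compute(n-1), compute(0)=3. Closed form: (3+1)·2^3 - 1 = 31.

Answer: 31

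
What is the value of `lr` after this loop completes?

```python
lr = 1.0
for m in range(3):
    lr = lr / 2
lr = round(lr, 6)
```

Halving LR 3 times: 1 / 2^3
`lr` takes the values: 1.0 → 0.5 → 0.25 → 0.125

Answer: 0.125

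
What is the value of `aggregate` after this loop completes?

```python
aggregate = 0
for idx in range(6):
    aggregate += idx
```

Sum of 0 to 5 = 15
`aggregate` takes the values: 0 → 1 → 3 → 6 → 10 → 15

Answer: 15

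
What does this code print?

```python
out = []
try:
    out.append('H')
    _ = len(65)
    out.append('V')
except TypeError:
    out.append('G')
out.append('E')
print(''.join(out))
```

Execution trace: 'H' (try body) → 'G' (except TypeError) → 'E' (after the try/except). Output: HGE

Answer: HGE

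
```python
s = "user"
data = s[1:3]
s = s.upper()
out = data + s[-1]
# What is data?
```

Trace:
`s = "user"` → s = 'user'
`data = s[1:3]` → data = 'se'
`s = s.upper()` → s = 'USER'
`out = data + s[-1]` → out = 'seR'
So data = 'se'

Answer: 'se'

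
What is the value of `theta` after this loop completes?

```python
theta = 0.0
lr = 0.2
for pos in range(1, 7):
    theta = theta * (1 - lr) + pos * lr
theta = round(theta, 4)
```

Moving average with lr=0.2
`theta` takes the values: 0.0 → 0.2 → 0.56 → 1.048 → 1.6384 → 2.31072 → 3.048576 → 3.0486

Answer: 3.0486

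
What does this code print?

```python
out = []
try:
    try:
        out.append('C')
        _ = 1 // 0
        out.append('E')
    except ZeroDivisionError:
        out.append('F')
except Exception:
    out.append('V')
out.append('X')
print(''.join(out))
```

Execution trace: 'C' (inner try body) → 'F' (inner except ZeroDivisionError) → 'X' (after the try/except). Output: CFX

Answer: CFX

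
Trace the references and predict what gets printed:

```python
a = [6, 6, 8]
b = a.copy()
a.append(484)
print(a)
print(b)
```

Key concept: list.copy() creates independent copy.
Step by step:
`a = [6, 6, 8]` → a = [6, 6, 8]
`b = a.copy()` → b = [6, 6, 8]
`a.append(484)` → a = [6, 6, 8, 484]
`print(a)` → prints [6, 6, 8, 484]
`print(b)` → prints [6, 6, 8]

Answer:
[6, 6, 8, 484]
[6, 6, 8]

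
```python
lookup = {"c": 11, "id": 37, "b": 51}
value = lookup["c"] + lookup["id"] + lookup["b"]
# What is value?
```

Trace:
`lookup = {"c": 11, "id": 37, "b": 51}` → lookup = {'c': 11, 'id': 37, 'b': 51}
`value = lookup["c"] + lookup["id"] + lookup["b"]` → value = 99
So value = 99

Answer: 99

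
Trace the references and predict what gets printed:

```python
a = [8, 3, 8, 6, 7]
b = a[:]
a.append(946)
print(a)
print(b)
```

Key concept: slice [:] creates copy.
Step by step:
`a = [8, 3, 8, 6, 7]` → a = [8, 3, 8, 6, 7]
`b = a[:]` → b = [8, 3, 8, 6, 7]
`a.append(946)` → a = [8, 3, 8, 6, 7, 946]
`print(a)` → prints [8, 3, 8, 6, 7, 946]
`print(b)` → prints [8, 3, 8, 6, 7]

Answer:
[8, 3, 8, 6, 7, 946]
[8, 3, 8, 6, 7]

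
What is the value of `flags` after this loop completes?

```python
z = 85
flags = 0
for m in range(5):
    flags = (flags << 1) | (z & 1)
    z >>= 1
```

Reverse lowest 5 bits of 85
`flags` takes the values: 0 → 1 → 2 → 5 → 10 → 21

Answer: 21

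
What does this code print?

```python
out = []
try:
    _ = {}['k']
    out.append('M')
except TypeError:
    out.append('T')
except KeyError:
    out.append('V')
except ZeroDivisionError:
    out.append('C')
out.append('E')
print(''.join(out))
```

Execution trace: 'V' (except KeyError) → 'E' (after the try/except). Output: VE

Answer: VE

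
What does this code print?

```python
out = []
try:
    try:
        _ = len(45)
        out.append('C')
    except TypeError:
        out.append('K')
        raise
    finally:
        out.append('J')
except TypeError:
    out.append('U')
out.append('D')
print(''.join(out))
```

Execution trace: 'K' (inner except TypeError) → 'J' (inner finally) → 'U' (outer except TypeError) → 'D' (after the try/except). Output: KJUD

Answer: KJUD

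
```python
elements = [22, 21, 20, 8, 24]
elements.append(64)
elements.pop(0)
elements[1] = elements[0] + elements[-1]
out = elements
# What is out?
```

Trace:
`elements = [22, 21, 20, 8, 24]` → elements = [22, 21, 20, 8, 24]
`elements.append(64)` → elements = [22, 21, 20, 8, 24, 64]
`elements.pop(0)` → elements = [21, 20, 8, 24, 64]
`elements[1] = elements[0] + elements[-1]` → elements = [21, 85, 8, 24, 64]
`out = elements` → out = [21, 85, 8, 24, 64]
So out = [21, 85, 8, 24, 64]

Answer: [21, 85, 8, 24, 64]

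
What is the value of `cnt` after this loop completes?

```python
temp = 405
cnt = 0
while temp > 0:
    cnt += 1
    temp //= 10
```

Count digits by repeated division by 10
`cnt` takes the values: 0 → 1 → 2 → 3

Answer: 3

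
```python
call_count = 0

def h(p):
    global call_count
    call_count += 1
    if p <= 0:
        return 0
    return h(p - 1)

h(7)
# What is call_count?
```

Linear recursion stepping by 1: 8 calls from p=7 down to ≤0.

Answer: 8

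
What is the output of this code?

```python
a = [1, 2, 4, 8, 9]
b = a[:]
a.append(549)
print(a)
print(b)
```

Key concept: slice [:] creates copy.
Step by step:
`a = [1, 2, 4, 8, 9]` → a = [1, 2, 4, 8, 9]
`b = a[:]` → b = [1, 2, 4, 8, 9]
`a.append(549)` → a = [1, 2, 4, 8, 9, 549]
`print(a)` → prints [1, 2, 4, 8, 9, 549]
`print(b)` → prints [1, 2, 4, 8, 9]

Answer:
[1, 2, 4, 8, 9, 549]
[1, 2, 4, 8, 9]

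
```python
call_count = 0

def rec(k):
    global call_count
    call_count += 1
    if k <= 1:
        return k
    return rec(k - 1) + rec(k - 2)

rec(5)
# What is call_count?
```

Calls(k) = 1 + Calls(k-1) + Calls(k-2); Calls(0)=Calls(1)=1. For k=5 this gives 15.

Answer: 15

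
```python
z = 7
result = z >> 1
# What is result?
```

Trace:
`z = 7` → z = 7
`result = z >> 1` → result = 3
So result = 3

Answer: 3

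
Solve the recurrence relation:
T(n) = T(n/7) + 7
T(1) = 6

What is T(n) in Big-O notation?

Each step divides n by 7 and adds 7. After log_7(n) steps we reach T(1)=6. So T(n) = 7·log_7(n) + 6 = O(log n).

Answer: O(log n)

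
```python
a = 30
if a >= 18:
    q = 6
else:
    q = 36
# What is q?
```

Trace:
`a = 30` → a = 30
`if a >= 18: ...` → a >= 18 is True → q = 6
So q = 6

Answer: 6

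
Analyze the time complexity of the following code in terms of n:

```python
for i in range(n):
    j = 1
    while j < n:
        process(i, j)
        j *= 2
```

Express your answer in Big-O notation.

This is Linear outer loop, logarithmic inner loop. Time complexity: O(n log n).

Answer: O(n log n)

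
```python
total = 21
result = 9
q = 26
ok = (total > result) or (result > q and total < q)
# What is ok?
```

Trace:
`total = 21` → total = 21
`result = 9` → result = 9
`q = 26` → q = 26
`ok = (total > result) or (result > q and total < q)` → ok = True
So ok = True

Answer: True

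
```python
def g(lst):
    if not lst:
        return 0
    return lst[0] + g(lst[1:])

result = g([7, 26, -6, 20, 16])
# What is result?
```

7 + 26 + (-6) + 20 + 16 + 0 = 63

Answer: 63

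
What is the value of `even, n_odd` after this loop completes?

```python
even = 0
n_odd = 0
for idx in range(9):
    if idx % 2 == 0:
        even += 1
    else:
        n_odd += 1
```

Count evens and odds in range(9)
`even, n_odd` takes the values: (0, 0) → (1, 0) → (1, 1) → (2, 1) → (2, 2) → (3, 2) → (3, 3) → (4, 3) → (4, 4) → (5, 4)

Answer: 5, 4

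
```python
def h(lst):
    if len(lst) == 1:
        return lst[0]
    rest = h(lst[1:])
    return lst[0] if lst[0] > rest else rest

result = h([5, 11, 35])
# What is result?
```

Recursive max over [5, 11, 35] = 35

Answer: 35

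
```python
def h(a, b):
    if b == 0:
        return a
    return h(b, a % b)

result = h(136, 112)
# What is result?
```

h(136, 112) -> h(112, 24) -> h(24, 16) -> h(16, 8) -> h(8, 0) -> 8

Answer: 8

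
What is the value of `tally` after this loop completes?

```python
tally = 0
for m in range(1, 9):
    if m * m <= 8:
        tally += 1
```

Count numbers where m² ≤ 8
`tally` takes the values: 0 → 1 → 2

Answer: 2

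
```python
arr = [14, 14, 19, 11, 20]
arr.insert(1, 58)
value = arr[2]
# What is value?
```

Trace:
`arr = [14, 14, 19, 11, 20]` → arr = [14, 14, 19, 11, 20]
`arr.insert(1, 58)` → arr = [14, 58, 14, 19, 11, 20]
`value = arr[2]` → value = 14
So value = 14

Answer: 14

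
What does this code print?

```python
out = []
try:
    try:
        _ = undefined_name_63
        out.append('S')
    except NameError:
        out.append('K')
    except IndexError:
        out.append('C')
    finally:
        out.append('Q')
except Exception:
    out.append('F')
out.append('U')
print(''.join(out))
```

Execution trace: 'K' (inner except NameError) → 'Q' (inner finally) → 'U' (after the try/except). Output: KQU

Answer: KQU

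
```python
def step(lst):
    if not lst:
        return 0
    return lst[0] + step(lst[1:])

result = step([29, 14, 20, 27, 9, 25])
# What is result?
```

29 + 14 + 20 + 27 + 9 + 25 + 0 = 124

Answer: 124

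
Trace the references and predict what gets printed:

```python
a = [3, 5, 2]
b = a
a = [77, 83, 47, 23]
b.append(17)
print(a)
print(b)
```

Key concept: rebinding vs mutation: a is rebound to a new list, b still points at the original.
Step by step:
`a = [3, 5, 2]` → a = [3, 5, 2]
`b = a` → b = [3, 5, 2] (same object as a)
`a = [77, 83, 47, 23]` → a = [77, 83, 47, 23]
`b.append(17)` → b = [3, 5, 2, 17]
`print(a)` → prints [77, 83, 47, 23]
`print(b)` → prints [3, 5, 2, 17]

Answer:
[77, 83, 47, 23]
[3, 5, 2, 17]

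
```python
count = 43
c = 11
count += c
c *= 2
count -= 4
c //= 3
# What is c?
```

Trace:
`count = 43` → count = 43
`c = 11` → c = 11
`count += c` → count = 54
`c *= 2` → c = 22
`count -= 4` → count = 50
`c //= 3` → c = 7
So c = 7

Answer: 7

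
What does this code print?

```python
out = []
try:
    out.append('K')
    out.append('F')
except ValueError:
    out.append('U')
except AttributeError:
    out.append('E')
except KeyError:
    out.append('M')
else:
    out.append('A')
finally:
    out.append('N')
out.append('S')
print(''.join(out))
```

Execution trace: 'K' (try body) → 'F' (try body, no exception) → 'A' (else) → 'N' (finally) → 'S' (after the try/except). Output: KFANS

Answer: KFANS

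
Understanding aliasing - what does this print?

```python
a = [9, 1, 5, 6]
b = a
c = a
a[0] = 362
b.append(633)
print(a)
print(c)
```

Key concept: multiple aliases.
Step by step:
`a = [9, 1, 5, 6]` → a = [9, 1, 5, 6]
`b = a` → b = [9, 1, 5, 6] (same object as a)
`c = a` → c = [9, 1, 5, 6] (same object as a, b)
`a[0] = 362` → a = [362, 1, 5, 6] (same object as b, c); b = [362, 1, 5, 6] (same object as a, c); c = [362, 1, 5, 6] (same object as a, b)
`b.append(633)` → a = [362, 1, 5, 6, 633] (same object as b, c); b = [362, 1, 5, 6, 633] (same object as a, c); c = [362, 1, 5, 6, 633] (same object as a, b)
`print(a)` → prints [362, 1, 5, 6, 633]
`print(c)` → prints [362, 1, 5, 6, 633]

Answer:
[362, 1, 5, 6, 633]
[362, 1, 5, 6, 633]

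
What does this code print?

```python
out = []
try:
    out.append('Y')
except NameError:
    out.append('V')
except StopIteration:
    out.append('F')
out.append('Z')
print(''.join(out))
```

Execution trace: 'Y' (try body, no exception) → 'Z' (after the try/except). Output: YZ

Answer: YZ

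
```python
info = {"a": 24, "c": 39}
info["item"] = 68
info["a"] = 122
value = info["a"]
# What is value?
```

Trace:
`info = {"a": 24, "c": 39}` → info = {'a': 24, 'c': 39}
`info["item"] = 68` → info = {'a': 24, 'c': 39, 'item': 68}
`info["a"] = 122` → info = {'a': 122, 'c': 39, 'item': 68}
`value = info["a"]` → value = 122
So value = 122

Answer: 122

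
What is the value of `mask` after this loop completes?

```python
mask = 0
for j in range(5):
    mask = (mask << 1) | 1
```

Build 5 consecutive 1-bits: 0b11111
`mask` takes the values: 0 → 1 → 3 → 7 → 15 → 31

Answer: 31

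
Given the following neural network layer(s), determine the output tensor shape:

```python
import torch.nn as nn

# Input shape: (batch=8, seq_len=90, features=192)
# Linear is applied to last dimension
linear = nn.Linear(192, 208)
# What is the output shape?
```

Input: (8, 90, 192) -> Output: (8, 90, 208)

Answer: (8, 90, 208)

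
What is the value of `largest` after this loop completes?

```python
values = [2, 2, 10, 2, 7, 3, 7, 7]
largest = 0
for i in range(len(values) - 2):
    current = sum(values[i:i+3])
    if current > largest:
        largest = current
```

Max sum of 3-element window in [2, 2, 10, 2, 7, 3, 7, 7]
`largest` takes the values: 0 → 14 → 19

Answer: 19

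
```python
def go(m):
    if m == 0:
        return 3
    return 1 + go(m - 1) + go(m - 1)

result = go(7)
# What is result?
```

go(m) = 1 + 2·go(m-1), go(0)=3. Closed form: (3+1)·2^7 - 1 = 511.

Answer: 511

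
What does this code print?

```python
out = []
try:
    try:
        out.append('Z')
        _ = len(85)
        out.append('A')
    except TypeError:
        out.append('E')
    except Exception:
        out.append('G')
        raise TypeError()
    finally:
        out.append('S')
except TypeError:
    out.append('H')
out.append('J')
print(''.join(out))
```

Execution trace: 'Z' (inner try body) → 'E' (inner except TypeError) → 'S' (inner finally) → 'J' (after the try/except). Output: ZESJ

Answer: ZESJ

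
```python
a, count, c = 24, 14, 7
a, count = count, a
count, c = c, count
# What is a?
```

Trace:
`a, count, c = 24, 14, 7` → a = 24; count = 14; c = 7
`a, count = count, a` → a = 14; count = 24
`count, c = c, count` → count = 7; c = 24
So a = 14

Answer: 14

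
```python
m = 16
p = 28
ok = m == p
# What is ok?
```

Trace:
`m = 16` → m = 16
`p = 28` → p = 28
`ok = m == p` → ok = False
So ok = False

Answer: False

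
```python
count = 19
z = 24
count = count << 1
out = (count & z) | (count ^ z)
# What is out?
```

Trace:
`count = 19` → count = 19
`z = 24` → z = 24
`count = count << 1` → count = 38
`out = (count & z) | (count ^ z)` → out = 62
So out = 62

Answer: 62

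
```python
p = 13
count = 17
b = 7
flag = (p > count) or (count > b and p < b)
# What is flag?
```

Trace:
`p = 13` → p = 13
`count = 17` → count = 17
`b = 7` → b = 7
`flag = (p > count) or (count > b and p < b)` → flag = False
So flag = False

Answer: False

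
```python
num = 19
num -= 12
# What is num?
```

Trace:
`num = 19` → num = 19
`num -= 12` → num = 7
So num = 7

Answer: 7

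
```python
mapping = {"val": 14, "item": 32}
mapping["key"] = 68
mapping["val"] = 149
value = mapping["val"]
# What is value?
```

Trace:
`mapping = {"val": 14, "item": 32}` → mapping = {'val': 14, 'item': 32}
`mapping["key"] = 68` → mapping = {'val': 14, 'item': 32, 'key': 68}
`mapping["val"] = 149` → mapping = {'val': 149, 'item': 32, 'key': 68}
`value = mapping["val"]` → value = 149
So value = 149

Answer: 149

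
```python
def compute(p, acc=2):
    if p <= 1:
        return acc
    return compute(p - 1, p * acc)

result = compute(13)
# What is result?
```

Accumulator trace (n, acc): (13, 2) -> (12, 26) -> (11, 312) -> (10, 3432) -> (9, 34320) -> (8, 308880) -> (7, 2471040) -> (6, 17297280) -> (5, 103783680) -> (4, 518918400) -> (3, 2075673600) -> (2, 6227020800) -> (1, 12454041600) -> return 12454041600

Answer: 12454041600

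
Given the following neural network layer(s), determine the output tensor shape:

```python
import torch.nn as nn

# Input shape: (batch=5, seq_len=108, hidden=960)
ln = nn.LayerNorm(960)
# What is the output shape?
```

Input: (5, 108, 960) -> Output: (5, 108, 960)

Answer: (5, 108, 960)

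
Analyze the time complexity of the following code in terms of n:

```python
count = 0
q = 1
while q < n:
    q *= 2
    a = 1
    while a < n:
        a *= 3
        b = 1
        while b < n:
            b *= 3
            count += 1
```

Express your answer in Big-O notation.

Each loop level contributes: log n × log n × log n. Multiplying the contributions gives O(log^3 n).

Answer: O(log^3 n)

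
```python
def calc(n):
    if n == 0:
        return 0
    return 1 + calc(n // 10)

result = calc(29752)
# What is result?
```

Count of digits of 29752: 5

Answer: 5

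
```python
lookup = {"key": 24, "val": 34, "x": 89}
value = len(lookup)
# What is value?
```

Trace:
`lookup = {"key": 24, "val": 34, "x": 89}` → lookup = {'key': 24, 'val': 34, 'x': 89}
`value = len(lookup)` → value = 3
So value = 3

Answer: 3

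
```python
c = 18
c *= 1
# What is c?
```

Trace:
`c = 18` → c = 18
`c *= 1` → c = 18
So c = 18

Answer: 18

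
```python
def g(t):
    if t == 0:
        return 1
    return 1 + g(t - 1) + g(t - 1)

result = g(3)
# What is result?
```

g(t) = 1 + 2·g(t-1), g(0)=1. Closed form: (1+1)·2^3 - 1 = 15.

Answer: 15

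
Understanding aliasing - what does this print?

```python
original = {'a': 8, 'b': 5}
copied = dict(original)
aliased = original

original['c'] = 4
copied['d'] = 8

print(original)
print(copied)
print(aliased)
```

Key concept: dict() creates copy, assignment creates alias.
Step by step:
`original = {'a': 8, 'b': 5}` → original = {'a': 8, 'b': 5}
`copied = dict(original)` → copied = {'a': 8, 'b': 5}
`aliased = original` → aliased = {'a': 8, 'b': 5} (same object as original)
`original['c'] = 4` → original = {'a': 8, 'b': 5, 'c': 4} (same object as aliased); aliased = {'a': 8, 'b': 5, 'c': 4} (same object as original)
`copied['d'] = 8` → copied = {'a': 8, 'b': 5, 'd': 8}
`print(original)` → prints {'a': 8, 'b': 5, 'c': 4}
`print(copied)` → prints {'a': 8, 'b': 5, 'd': 8}
`print(aliased)` → prints {'a': 8, 'b': 5, 'c': 4}

Answer:
{'a': 8, 'b': 5, 'c': 4}
{'a': 8, 'b': 5, 'd': 8}
{'a': 8, 'b': 5, 'c': 4}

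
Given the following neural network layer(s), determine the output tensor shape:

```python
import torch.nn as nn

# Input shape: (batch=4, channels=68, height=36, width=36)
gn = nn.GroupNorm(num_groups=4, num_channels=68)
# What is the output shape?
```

Input: (4, 68, 36, 36) -> Output: (4, 68, 36, 36)

Answer: (4, 68, 36, 36)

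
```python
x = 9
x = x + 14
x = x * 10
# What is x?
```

Trace:
`x = 9` → x = 9
`x = x + 14` → x = 23
`x = x * 10` → x = 230
So x = 230

Answer: 230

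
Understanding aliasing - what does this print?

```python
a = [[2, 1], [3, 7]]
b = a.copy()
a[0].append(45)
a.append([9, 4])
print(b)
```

Key concept: shallow copy with nested lists.
Step by step:
`a = [[2, 1], [3, 7]]` → a = [[2, 1], [3, 7]]
`b = a.copy()` → b = [[2, 1], [3, 7]]
`a[0].append(45)` → a = [[2, 1, 45], [3, 7]]; b = [[2, 1, 45], [3, 7]]
`a.append([9, 4])` → a = [[2, 1, 45], [3, 7], [9, 4]]
`print(b)` → prints [[2, 1, 45], [3, 7]]

Answer: [[2, 1, 45], [3, 7]]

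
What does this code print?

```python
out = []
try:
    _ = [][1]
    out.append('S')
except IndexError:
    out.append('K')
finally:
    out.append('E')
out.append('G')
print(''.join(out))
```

Execution trace: 'K' (except IndexError) → 'E' (finally) → 'G' (after the try/except). Output: KEG

Answer: KEG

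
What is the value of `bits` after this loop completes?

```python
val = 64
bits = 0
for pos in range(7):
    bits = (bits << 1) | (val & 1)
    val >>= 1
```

Reverse lowest 7 bits of 64
`bits` takes the values: 0 → 1

Answer: 1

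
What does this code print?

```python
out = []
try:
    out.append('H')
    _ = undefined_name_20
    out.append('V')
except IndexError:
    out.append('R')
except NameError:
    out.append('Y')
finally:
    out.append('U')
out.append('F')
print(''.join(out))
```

Execution trace: 'H' (try body) → 'Y' (except NameError) → 'U' (finally) → 'F' (after the try/except). Output: HYUF

Answer: HYUF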